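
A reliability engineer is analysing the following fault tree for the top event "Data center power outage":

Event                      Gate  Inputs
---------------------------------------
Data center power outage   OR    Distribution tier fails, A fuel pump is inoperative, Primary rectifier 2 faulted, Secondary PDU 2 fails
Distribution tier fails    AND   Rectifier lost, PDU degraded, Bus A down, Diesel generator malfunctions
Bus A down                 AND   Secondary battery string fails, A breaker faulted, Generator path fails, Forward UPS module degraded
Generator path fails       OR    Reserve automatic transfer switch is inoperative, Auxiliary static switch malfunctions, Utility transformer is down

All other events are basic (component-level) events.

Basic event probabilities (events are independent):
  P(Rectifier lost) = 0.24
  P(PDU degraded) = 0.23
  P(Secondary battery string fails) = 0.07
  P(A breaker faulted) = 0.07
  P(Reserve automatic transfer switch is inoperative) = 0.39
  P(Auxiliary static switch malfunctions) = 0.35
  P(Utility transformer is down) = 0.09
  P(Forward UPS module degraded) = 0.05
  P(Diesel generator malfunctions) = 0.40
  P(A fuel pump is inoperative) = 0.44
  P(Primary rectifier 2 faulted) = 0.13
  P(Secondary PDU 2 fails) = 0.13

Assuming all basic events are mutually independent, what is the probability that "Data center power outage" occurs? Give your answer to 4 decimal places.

P(Generator path fails) [OR] = 1 − (1−0.39) × (1−0.35) × (1−0.09) = 0.639185
P(Bus A down) [AND] = 0.07 × 0.07 × 0.639185 × 0.05 = 0.000157
P(Distribution tier fails) [AND] = 0.24 × 0.23 × 0.000157 × 0.40 = 0.000003
P(Data center power outage) [OR] = 1 − (1−0.000003) × (1−0.44) × (1−0.13) × (1−0.13) = 0.576137
Rounded to 4 decimal places: P(Data center power outage) ≈ 0.5761.

0.5761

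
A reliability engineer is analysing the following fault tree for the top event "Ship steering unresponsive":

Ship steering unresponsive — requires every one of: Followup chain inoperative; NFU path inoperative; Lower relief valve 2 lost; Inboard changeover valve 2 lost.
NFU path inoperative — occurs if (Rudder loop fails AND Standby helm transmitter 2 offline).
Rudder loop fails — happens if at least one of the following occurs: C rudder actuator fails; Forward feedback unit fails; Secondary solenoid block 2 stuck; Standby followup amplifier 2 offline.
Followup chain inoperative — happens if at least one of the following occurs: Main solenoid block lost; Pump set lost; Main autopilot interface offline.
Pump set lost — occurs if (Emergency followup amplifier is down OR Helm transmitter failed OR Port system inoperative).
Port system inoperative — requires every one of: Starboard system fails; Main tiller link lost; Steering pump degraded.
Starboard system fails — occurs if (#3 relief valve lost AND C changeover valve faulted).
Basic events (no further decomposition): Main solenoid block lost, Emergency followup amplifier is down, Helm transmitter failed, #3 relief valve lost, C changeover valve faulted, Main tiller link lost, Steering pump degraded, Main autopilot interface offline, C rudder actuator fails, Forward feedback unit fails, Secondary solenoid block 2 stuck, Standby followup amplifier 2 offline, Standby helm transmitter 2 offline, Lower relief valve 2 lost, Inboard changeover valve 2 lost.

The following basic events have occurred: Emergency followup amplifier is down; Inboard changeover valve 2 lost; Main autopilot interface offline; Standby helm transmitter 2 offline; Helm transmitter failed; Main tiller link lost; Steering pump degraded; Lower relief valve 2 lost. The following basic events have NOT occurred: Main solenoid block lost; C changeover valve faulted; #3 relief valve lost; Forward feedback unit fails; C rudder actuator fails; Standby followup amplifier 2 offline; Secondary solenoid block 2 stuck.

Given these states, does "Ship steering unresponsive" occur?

Starboard system fails [AND]: #3 relief valve lost=not, C changeover valve faulted=not → not all inputs occur → does not occur.
Port system inoperative [AND]: Starboard system fails=not, Main tiller link lost=occurs, Steering pump degraded=occurs → not all inputs occur → does not occur.
Pump set lost [OR]: Emergency followup amplifier is down=occurs, Helm transmitter failed=occurs, Port system inoperative=not → at least one input occurs → occurs.
Followup chain inoperative [OR]: Main solenoid block lost=not, Pump set lost=occurs, Main autopilot interface offline=occurs → at least one input occurs → occurs.
Rudder loop fails [OR]: C rudder actuator fails=not, Forward feedback unit fails=not, Secondary solenoid block 2 stuck=not, Standby followup amplifier 2 offline=not → no input occurs → does not occur.
NFU path inoperative [AND]: Rudder loop fails=not, Standby helm transmitter 2 offline=occurs → not all inputs occur → does not occur.
Ship steering unresponsive [AND]: Followup chain inoperative=occurs, NFU path inoperative=not, Lower relief valve 2 lost=occurs, Inboard changeover valve 2 lost=occurs → not all inputs occur → does not occur.

No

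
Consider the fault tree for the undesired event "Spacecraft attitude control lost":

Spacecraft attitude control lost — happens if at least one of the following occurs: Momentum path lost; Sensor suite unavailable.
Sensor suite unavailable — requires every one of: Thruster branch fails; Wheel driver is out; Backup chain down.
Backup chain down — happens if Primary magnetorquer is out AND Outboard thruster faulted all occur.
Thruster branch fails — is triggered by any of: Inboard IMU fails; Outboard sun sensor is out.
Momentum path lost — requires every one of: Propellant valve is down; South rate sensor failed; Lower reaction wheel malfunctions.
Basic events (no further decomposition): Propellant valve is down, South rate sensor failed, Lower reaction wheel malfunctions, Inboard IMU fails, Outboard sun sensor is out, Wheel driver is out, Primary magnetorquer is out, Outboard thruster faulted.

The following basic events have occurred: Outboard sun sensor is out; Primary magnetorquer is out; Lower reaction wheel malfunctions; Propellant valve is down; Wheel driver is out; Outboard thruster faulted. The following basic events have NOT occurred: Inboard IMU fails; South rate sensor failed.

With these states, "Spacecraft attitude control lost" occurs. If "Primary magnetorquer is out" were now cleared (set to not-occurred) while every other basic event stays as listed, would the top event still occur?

Counterfactual: set "Primary magnetorquer is out" to not occurred.
Momentum path lost [AND]: Propellant valve is down=occurs, South rate sensor failed=not, Lower reaction wheel malfunctions=occurs → not all inputs occur → does not occur.
Thruster branch fails [OR]: Inboard IMU fails=not, Outboard sun sensor is out=occurs → at least one input occurs → occurs.
Backup chain down [AND]: Primary magnetorquer is out=not, Outboard thruster faulted=occurs → not all inputs occur → does not occur.
Sensor suite unavailable [AND]: Thruster branch fails=occurs, Wheel driver is out=occurs, Backup chain down=not → not all inputs occur → does not occur.
Spacecraft attitude control lost [OR]: Momentum path lost=not, Sensor suite unavailable=not → no input occurs → does not occur.

No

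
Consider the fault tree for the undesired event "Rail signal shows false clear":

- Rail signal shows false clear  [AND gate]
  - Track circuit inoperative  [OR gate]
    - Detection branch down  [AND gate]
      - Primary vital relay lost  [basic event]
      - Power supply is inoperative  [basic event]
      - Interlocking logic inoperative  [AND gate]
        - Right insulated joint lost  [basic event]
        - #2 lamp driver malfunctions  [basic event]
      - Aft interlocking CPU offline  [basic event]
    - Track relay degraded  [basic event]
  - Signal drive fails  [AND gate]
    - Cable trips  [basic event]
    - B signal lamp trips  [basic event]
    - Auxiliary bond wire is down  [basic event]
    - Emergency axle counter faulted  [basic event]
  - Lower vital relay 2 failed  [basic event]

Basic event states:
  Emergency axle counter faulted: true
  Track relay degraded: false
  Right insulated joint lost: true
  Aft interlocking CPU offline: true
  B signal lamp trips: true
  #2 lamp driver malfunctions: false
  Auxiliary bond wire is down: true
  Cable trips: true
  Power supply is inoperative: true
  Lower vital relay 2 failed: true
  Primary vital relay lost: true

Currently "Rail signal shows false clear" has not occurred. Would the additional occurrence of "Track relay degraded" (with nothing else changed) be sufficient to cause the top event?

Yes

Counterfactual: set "Track relay degraded" to occurred.
Interlocking logic inoperative [AND]: Right insulated joint lost=occurs, #2 lamp driver malfunctions=not → not all inputs occur → does not occur.
Detection branch down [AND]: Primary vital relay lost=occurs, Power supply is inoperative=occurs, Interlocking logic inoperative=not, Aft interlocking CPU offline=occurs → not all inputs occur → does not occur.
Track circuit inoperative [OR]: Detection branch down=not, Track relay degraded=occurs → at least one input occurs → occurs.
Signal drive fails [AND]: Cable trips=occurs, B signal lamp trips=occurs, Auxiliary bond wire is down=occurs, Emergency axle counter faulted=occurs → all inputs occur → occurs.
Rail signal shows false clear [AND]: Track circuit inoperative=occurs, Signal drive fails=occurs, Lower vital relay 2 failed=occurs → all inputs occur → occurs.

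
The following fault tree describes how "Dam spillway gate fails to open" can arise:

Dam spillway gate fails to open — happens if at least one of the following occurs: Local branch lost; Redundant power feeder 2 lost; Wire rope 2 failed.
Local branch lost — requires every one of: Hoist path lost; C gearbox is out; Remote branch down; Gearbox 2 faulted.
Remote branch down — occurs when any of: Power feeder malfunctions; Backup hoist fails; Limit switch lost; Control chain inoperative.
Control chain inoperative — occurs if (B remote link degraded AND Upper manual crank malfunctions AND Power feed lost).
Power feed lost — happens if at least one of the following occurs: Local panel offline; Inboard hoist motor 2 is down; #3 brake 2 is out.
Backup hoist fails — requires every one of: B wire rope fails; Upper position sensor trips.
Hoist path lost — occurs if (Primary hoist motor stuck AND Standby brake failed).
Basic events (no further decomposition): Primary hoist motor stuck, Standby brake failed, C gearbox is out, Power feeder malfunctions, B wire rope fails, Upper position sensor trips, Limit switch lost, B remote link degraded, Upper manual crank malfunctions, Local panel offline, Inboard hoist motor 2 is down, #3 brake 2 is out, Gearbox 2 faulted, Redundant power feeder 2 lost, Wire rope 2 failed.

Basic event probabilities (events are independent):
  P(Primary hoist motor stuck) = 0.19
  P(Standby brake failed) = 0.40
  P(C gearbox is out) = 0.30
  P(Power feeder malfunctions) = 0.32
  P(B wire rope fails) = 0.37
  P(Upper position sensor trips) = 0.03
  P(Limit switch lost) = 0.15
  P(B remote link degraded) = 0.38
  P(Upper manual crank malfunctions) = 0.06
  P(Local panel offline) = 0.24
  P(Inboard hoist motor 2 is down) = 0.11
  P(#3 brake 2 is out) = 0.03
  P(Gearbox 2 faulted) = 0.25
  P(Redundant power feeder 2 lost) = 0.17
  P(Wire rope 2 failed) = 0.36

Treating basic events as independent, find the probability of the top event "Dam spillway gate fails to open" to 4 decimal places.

P(Hoist path lost) [AND] = 0.19 × 0.40 = 0.076000
P(Backup hoist fails) [AND] = 0.37 × 0.03 = 0.011100
P(Power feed lost) [OR] = 1 − (1−0.24) × (1−0.11) × (1−0.03) = 0.343892
P(Control chain inoperative) [AND] = 0.38 × 0.06 × 0.343892 = 0.007841
P(Remote branch down) [OR] = 1 − (1−0.32) × (1−0.011100) × (1−0.15) × (1−0.007841) = 0.432898
P(Local branch lost) [AND] = 0.076000 × 0.30 × 0.432898 × 0.25 = 0.002468
P(Dam spillway gate fails to open) [OR] = 1 − (1−0.002468) × (1−0.17) × (1−0.36) = 0.470111
Rounded to 4 decimal places: P(Dam spillway gate fails to open) ≈ 0.4701.

0.4701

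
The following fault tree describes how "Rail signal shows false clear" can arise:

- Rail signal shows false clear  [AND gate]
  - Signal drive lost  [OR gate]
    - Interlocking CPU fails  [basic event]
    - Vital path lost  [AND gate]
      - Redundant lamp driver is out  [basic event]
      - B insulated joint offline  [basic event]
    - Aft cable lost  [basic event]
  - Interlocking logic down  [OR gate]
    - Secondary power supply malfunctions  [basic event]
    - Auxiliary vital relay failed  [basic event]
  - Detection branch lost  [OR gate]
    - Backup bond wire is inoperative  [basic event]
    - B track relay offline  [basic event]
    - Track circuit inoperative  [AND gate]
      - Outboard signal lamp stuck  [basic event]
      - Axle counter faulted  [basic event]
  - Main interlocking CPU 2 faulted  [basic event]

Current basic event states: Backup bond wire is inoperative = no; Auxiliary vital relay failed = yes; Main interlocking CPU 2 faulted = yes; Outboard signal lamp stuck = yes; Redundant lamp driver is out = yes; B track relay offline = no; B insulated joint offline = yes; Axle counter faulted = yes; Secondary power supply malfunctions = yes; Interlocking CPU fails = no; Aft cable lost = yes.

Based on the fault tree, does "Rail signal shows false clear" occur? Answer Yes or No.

Vital path lost [AND]: Redundant lamp driver is out=occurs, B insulated joint offline=occurs → all inputs occur → occurs.
Signal drive lost [OR]: Interlocking CPU fails=not, Vital path lost=occurs, Aft cable lost=occurs → at least one input occurs → occurs.
Interlocking logic down [OR]: Secondary power supply malfunctions=occurs, Auxiliary vital relay failed=occurs → at least one input occurs → occurs.
Track circuit inoperative [AND]: Outboard signal lamp stuck=occurs, Axle counter faulted=occurs → all inputs occur → occurs.
Detection branch lost [OR]: Backup bond wire is inoperative=not, B track relay offline=not, Track circuit inoperative=occurs → at least one input occurs → occurs.
Rail signal shows false clear [AND]: Signal drive lost=occurs, Interlocking logic down=occurs, Detection branch lost=occurs, Main interlocking CPU 2 faulted=occurs → all inputs occur → occurs.

Yes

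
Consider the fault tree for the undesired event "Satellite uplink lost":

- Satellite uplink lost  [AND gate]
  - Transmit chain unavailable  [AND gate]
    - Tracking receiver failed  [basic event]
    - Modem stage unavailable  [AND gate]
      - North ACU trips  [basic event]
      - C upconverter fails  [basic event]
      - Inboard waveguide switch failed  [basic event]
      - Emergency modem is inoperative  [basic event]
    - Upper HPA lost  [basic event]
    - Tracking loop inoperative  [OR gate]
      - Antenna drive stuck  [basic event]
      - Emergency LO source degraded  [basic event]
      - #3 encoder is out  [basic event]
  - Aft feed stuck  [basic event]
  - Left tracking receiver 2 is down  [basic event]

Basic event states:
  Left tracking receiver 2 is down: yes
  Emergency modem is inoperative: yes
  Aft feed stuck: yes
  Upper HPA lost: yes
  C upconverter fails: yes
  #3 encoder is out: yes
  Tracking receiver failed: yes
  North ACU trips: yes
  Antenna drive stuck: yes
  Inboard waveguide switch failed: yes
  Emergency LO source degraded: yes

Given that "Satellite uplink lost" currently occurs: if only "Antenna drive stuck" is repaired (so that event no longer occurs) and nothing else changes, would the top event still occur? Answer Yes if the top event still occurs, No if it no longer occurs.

Yes

Counterfactual: set "Antenna drive stuck" to not occurred.
Modem stage unavailable [AND]: North ACU trips=occurs, C upconverter fails=occurs, Inboard waveguide switch failed=occurs, Emergency modem is inoperative=occurs → all inputs occur → occurs.
Tracking loop inoperative [OR]: Antenna drive stuck=not, Emergency LO source degraded=occurs, #3 encoder is out=occurs → at least one input occurs → occurs.
Transmit chain unavailable [AND]: Tracking receiver failed=occurs, Modem stage unavailable=occurs, Upper HPA lost=occurs, Tracking loop inoperative=occurs → all inputs occur → occurs.
Satellite uplink lost [AND]: Transmit chain unavailable=occurs, Aft feed stuck=occurs, Left tracking receiver 2 is down=occurs → all inputs occur → occurs.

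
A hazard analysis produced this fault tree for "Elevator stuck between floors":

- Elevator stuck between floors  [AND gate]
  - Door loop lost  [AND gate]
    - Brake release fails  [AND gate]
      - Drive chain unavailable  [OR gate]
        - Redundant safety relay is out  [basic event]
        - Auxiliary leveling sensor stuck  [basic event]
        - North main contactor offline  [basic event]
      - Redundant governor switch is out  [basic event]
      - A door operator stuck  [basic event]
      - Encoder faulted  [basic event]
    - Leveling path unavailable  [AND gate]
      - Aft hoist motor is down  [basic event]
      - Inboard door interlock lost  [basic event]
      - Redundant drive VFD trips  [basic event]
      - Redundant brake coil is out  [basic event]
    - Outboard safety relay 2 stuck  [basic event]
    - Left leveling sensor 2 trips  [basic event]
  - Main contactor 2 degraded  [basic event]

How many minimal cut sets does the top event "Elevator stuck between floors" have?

Drive chain unavailable [OR]: union of children's cut sets → 3 cut set(s).
Brake release fails [AND]: one cut set from each child combined → 3 × 1 × 1 × 1 = 3 cut set(s).
Leveling path unavailable [AND]: one cut set from each child combined → 1 × 1 × 1 × 1 = 1 cut set(s).
Door loop lost [AND]: one cut set from each child combined → 3 × 1 × 1 × 1 = 3 cut set(s).
Elevator stuck between floors [AND]: one cut set from each child combined → 3 × 1 = 3 cut set(s).
Minimal cut sets: {A door operator stuck, Aft hoist motor is down, Encoder faulted, Inboard door interlock lost, Left leveling sensor 2 trips, Main contactor 2 degraded, Outboard safety relay 2 stuck, Redundant brake coil is out, Redundant drive VFD trips, Redundant governor switch is out, Redundant safety relay is out}; {A door operator stuck, Aft hoist motor is down, Auxiliary leveling sensor stuck, Encoder faulted, Inboard door interlock lost, Left leveling sensor 2 trips, Main contactor 2 degraded, Outboard safety relay 2 stuck, Redundant brake coil is out, Redundant drive VFD trips, Redundant governor switch is out}; {A door operator stuck, Aft hoist motor is down, Encoder faulted, Inboard door interlock lost, Left leveling sensor 2 trips, Main contactor 2 degraded, North main contactor offline, Outboard safety relay 2 stuck, Redundant brake coil is out, Redundant drive VFD trips, Redundant governor switch is out}.

3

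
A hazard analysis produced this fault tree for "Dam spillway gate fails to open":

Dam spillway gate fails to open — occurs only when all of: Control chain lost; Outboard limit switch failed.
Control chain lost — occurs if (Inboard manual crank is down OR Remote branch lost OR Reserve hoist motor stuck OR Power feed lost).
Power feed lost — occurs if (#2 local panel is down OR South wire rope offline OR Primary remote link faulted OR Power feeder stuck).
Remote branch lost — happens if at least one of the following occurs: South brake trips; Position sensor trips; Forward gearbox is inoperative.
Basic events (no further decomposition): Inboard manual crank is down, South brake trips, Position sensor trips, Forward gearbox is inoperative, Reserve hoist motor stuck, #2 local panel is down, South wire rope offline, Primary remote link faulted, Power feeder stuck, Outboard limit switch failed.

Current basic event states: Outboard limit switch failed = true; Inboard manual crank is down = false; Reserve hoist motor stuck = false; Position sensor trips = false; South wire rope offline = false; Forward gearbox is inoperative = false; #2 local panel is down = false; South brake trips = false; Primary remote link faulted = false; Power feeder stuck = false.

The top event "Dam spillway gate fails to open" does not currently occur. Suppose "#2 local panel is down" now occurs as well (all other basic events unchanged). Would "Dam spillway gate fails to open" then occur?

Yes

Counterfactual: set "#2 local panel is down" to occurred.
Remote branch lost [OR]: South brake trips=not, Position sensor trips=not, Forward gearbox is inoperative=not → no input occurs → does not occur.
Power feed lost [OR]: #2 local panel is down=occurs, South wire rope offline=not, Primary remote link faulted=not, Power feeder stuck=not → at least one input occurs → occurs.
Control chain lost [OR]: Inboard manual crank is down=not, Remote branch lost=not, Reserve hoist motor stuck=not, Power feed lost=occurs → at least one input occurs → occurs.
Dam spillway gate fails to open [AND]: Control chain lost=occurs, Outboard limit switch failed=occurs → all inputs occur → occurs.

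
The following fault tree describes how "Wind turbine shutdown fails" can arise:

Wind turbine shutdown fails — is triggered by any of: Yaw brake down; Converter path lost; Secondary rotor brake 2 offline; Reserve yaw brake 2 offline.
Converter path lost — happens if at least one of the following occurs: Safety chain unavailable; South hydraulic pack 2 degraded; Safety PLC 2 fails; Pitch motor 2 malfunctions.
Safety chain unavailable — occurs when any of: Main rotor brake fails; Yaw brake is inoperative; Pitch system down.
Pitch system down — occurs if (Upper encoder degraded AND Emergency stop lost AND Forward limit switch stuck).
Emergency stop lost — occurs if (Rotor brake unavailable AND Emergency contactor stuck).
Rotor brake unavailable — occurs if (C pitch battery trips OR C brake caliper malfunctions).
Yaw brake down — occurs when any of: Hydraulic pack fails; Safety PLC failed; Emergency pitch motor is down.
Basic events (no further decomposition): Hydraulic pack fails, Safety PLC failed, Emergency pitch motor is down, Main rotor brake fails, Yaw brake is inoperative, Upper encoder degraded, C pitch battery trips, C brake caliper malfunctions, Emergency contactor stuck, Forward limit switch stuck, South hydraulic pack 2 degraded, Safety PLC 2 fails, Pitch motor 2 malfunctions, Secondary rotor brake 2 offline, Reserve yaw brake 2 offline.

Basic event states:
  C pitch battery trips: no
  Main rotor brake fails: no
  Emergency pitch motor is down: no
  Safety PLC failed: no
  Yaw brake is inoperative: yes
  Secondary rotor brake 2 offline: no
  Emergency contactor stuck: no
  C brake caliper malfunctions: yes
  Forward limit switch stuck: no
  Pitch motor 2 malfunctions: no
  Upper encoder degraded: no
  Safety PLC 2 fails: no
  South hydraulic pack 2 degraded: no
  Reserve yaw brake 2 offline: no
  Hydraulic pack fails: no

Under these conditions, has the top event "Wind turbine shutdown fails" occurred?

Yaw brake down [OR]: Hydraulic pack fails=not, Safety PLC failed=not, Emergency pitch motor is down=not → no input occurs → does not occur.
Rotor brake unavailable [OR]: C pitch battery trips=not, C brake caliper malfunctions=occurs → at least one input occurs → occurs.
Emergency stop lost [AND]: Rotor brake unavailable=occurs, Emergency contactor stuck=not → not all inputs occur → does not occur.
Pitch system down [AND]: Upper encoder degraded=not, Emergency stop lost=not, Forward limit switch stuck=not → not all inputs occur → does not occur.
Safety chain unavailable [OR]: Main rotor brake fails=not, Yaw brake is inoperative=occurs, Pitch system down=not → at least one input occurs → occurs.
Converter path lost [OR]: Safety chain unavailable=occurs, South hydraulic pack 2 degraded=not, Safety PLC 2 fails=not, Pitch motor 2 malfunctions=not → at least one input occurs → occurs.
Wind turbine shutdown fails [OR]: Yaw brake down=not, Converter path lost=occurs, Secondary rotor brake 2 offline=not, Reserve yaw brake 2 offline=not → at least one input occurs → occurs.

Yes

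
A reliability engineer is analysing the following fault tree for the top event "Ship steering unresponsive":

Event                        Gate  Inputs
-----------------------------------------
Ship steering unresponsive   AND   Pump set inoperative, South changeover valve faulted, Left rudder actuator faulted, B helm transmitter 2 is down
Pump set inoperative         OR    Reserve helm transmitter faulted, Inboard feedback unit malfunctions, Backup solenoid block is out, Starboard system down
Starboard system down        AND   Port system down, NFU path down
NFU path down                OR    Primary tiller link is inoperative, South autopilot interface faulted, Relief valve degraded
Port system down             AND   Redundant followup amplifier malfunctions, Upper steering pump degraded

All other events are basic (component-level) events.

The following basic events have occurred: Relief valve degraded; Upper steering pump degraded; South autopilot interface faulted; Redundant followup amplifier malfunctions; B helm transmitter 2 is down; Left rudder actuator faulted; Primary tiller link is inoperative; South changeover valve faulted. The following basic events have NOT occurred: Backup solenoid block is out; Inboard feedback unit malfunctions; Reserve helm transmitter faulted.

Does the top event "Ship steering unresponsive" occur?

Yes

Port system down [AND]: Redundant followup amplifier malfunctions=occurs, Upper steering pump degraded=occurs → all inputs occur → occurs.
NFU path down [OR]: Primary tiller link is inoperative=occurs, South autopilot interface faulted=occurs, Relief valve degraded=occurs → at least one input occurs → occurs.
Starboard system down [AND]: Port system down=occurs, NFU path down=occurs → all inputs occur → occurs.
Pump set inoperative [OR]: Reserve helm transmitter faulted=not, Inboard feedback unit malfunctions=not, Backup solenoid block is out=not, Starboard system down=occurs → at least one input occurs → occurs.
Ship steering unresponsive [AND]: Pump set inoperative=occurs, South changeover valve faulted=occurs, Left rudder actuator faulted=occurs, B helm transmitter 2 is down=occurs → all inputs occur → occurs.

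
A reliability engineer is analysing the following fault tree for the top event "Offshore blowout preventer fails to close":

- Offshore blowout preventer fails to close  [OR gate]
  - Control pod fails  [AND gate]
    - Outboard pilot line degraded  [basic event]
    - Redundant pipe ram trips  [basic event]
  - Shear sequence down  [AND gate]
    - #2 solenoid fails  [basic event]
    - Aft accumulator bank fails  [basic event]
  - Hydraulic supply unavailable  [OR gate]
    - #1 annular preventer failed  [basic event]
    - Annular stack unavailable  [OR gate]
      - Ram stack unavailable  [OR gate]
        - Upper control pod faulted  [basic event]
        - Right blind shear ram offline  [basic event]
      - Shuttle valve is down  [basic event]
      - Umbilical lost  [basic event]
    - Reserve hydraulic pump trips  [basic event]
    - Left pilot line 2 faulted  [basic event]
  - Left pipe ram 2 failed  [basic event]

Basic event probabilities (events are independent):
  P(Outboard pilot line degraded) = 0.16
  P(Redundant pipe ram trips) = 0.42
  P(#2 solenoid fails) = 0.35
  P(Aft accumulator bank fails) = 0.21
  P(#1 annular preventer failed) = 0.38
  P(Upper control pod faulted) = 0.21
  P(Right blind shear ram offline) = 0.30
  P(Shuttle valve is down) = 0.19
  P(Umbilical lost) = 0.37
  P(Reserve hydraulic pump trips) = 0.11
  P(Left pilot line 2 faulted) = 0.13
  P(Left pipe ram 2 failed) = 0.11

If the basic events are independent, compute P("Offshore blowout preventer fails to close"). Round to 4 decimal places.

0.8958

P(Control pod fails) [AND] = 0.16 × 0.42 = 0.067200
P(Shear sequence down) [AND] = 0.35 × 0.21 = 0.073500
P(Ram stack unavailable) [OR] = 1 − (1−0.21) × (1−0.30) = 0.447000
P(Annular stack unavailable) [OR] = 1 − (1−0.447000) × (1−0.19) × (1−0.37) = 0.717804
P(Hydraulic supply unavailable) [OR] = 1 − (1−0.38) × (1−0.717804) × (1−0.11) × (1−0.13) = 0.864527
P(Offshore blowout preventer fails to close) [OR] = 1 − (1−0.067200) × (1−0.073500) × (1−0.864527) × (1−0.11) = 0.895798
Rounded to 4 decimal places: P(Offshore blowout preventer fails to close) ≈ 0.8958.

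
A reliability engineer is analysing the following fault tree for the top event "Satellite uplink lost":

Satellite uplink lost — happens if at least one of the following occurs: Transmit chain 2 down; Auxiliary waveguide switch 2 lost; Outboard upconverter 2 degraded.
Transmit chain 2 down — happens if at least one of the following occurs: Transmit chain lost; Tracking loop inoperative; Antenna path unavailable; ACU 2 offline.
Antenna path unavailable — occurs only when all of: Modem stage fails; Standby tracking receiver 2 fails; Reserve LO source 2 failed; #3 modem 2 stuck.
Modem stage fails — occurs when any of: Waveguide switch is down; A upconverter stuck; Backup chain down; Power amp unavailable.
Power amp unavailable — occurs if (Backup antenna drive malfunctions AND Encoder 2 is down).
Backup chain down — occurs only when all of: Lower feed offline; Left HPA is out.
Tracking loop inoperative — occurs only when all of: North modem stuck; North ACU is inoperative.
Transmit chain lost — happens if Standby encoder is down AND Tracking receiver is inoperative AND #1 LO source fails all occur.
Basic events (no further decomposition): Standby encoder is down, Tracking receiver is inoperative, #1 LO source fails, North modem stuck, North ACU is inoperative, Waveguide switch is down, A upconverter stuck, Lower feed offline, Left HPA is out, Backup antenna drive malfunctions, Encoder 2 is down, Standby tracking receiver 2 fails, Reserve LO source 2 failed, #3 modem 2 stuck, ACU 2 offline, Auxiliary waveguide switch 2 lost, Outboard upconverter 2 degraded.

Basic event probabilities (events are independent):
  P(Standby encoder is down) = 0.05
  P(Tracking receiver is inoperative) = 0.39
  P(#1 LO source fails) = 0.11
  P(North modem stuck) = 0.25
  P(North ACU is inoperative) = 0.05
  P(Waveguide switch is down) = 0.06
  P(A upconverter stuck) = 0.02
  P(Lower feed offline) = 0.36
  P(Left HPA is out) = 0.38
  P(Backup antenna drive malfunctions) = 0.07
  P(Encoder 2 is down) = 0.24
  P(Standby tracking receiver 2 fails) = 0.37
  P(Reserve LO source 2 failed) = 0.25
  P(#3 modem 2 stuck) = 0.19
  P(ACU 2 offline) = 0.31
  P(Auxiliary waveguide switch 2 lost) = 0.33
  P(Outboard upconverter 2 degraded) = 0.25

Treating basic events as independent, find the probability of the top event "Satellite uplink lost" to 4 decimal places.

P(Transmit chain lost) [AND] = 0.05 × 0.39 × 0.11 = 0.002145
P(Tracking loop inoperative) [AND] = 0.25 × 0.05 = 0.012500
P(Backup chain down) [AND] = 0.36 × 0.38 = 0.136800
P(Power amp unavailable) [AND] = 0.07 × 0.24 = 0.016800
P(Modem stage fails) [OR] = 1 − (1−0.06) × (1−0.02) × (1−0.136800) × (1−0.016800) = 0.218179
P(Antenna path unavailable) [AND] = 0.218179 × 0.37 × 0.25 × 0.19 = 0.003834
P(Transmit chain 2 down) [OR] = 1 − (1−0.002145) × (1−0.012500) × (1−0.003834) × (1−0.31) = 0.322693
P(Satellite uplink lost) [OR] = 1 − (1−0.322693) × (1−0.33) × (1−0.25) = 0.659653
Rounded to 4 decimal places: P(Satellite uplink lost) ≈ 0.6597.

0.6597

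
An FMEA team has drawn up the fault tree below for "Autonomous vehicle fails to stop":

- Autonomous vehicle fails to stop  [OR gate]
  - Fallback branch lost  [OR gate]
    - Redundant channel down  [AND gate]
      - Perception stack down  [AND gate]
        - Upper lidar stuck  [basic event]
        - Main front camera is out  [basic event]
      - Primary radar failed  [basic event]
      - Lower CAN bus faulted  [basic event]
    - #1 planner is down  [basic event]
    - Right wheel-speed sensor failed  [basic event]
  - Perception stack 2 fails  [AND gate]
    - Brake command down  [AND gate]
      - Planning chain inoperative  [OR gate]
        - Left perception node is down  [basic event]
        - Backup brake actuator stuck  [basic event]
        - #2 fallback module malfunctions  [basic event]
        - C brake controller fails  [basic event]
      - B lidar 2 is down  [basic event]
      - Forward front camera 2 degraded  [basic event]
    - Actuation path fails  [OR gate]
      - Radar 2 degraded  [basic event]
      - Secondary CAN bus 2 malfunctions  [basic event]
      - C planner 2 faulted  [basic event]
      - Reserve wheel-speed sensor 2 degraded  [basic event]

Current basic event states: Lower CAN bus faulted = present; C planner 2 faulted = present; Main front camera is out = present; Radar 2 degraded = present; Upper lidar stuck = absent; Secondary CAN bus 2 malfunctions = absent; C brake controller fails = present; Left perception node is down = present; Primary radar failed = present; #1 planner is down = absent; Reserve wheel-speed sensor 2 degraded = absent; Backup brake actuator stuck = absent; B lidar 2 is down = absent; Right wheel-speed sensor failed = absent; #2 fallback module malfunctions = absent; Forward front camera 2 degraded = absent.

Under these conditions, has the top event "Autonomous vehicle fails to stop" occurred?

Perception stack down [AND]: Upper lidar stuck=not, Main front camera is out=occurs → not all inputs occur → does not occur.
Redundant channel down [AND]: Perception stack down=not, Primary radar failed=occurs, Lower CAN bus faulted=occurs → not all inputs occur → does not occur.
Fallback branch lost [OR]: Redundant channel down=not, #1 planner is down=not, Right wheel-speed sensor failed=not → no input occurs → does not occur.
Planning chain inoperative [OR]: Left perception node is down=occurs, Backup brake actuator stuck=not, #2 fallback module malfunctions=not, C brake controller fails=occurs → at least one input occurs → occurs.
Brake command down [AND]: Planning chain inoperative=occurs, B lidar 2 is down=not, Forward front camera 2 degraded=not → not all inputs occur → does not occur.
Actuation path fails [OR]: Radar 2 degraded=occurs, Secondary CAN bus 2 malfunctions=not, C planner 2 faulted=occurs, Reserve wheel-speed sensor 2 degraded=not → at least one input occurs → occurs.
Perception stack 2 fails [AND]: Brake command down=not, Actuation path fails=occurs → not all inputs occur → does not occur.
Autonomous vehicle fails to stop [OR]: Fallback branch lost=not, Perception stack 2 fails=not → no input occurs → does not occur.

No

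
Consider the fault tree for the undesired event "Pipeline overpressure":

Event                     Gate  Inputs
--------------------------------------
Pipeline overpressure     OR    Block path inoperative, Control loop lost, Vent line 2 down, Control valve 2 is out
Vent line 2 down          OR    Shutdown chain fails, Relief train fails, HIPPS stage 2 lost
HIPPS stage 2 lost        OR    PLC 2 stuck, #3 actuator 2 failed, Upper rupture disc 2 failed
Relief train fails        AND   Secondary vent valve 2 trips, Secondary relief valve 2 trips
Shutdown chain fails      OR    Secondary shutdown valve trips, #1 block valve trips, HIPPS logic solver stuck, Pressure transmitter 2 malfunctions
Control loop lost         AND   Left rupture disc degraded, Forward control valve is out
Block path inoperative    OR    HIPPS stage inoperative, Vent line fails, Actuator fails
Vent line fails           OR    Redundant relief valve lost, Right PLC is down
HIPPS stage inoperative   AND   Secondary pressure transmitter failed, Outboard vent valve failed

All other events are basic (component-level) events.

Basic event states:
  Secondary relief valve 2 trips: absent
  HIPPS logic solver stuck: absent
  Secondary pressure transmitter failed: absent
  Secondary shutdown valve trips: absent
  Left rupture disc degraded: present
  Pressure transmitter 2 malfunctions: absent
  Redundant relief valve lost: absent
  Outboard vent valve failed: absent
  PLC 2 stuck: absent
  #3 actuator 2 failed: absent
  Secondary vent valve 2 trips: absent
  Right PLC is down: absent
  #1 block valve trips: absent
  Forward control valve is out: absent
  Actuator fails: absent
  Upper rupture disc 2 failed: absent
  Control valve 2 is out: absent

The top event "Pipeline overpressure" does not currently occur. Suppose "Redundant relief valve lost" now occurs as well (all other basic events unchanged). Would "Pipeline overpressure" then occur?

Yes

Counterfactual: set "Redundant relief valve lost" to occurred.
HIPPS stage inoperative [AND]: Secondary pressure transmitter failed=not, Outboard vent valve failed=not → not all inputs occur → does not occur.
Vent line fails [OR]: Redundant relief valve lost=occurs, Right PLC is down=not → at least one input occurs → occurs.
Block path inoperative [OR]: HIPPS stage inoperative=not, Vent line fails=occurs, Actuator fails=not → at least one input occurs → occurs.
Control loop lost [AND]: Left rupture disc degraded=occurs, Forward control valve is out=not → not all inputs occur → does not occur.
Shutdown chain fails [OR]: Secondary shutdown valve trips=not, #1 block valve trips=not, HIPPS logic solver stuck=not, Pressure transmitter 2 malfunctions=not → no input occurs → does not occur.
Relief train fails [AND]: Secondary vent valve 2 trips=not, Secondary relief valve 2 trips=not → not all inputs occur → does not occur.
HIPPS stage 2 lost [OR]: PLC 2 stuck=not, #3 actuator 2 failed=not, Upper rupture disc 2 failed=not → no input occurs → does not occur.
Vent line 2 down [OR]: Shutdown chain fails=not, Relief train fails=not, HIPPS stage 2 lost=not → no input occurs → does not occur.
Pipeline overpressure [OR]: Block path inoperative=occurs, Control loop lost=not, Vent line 2 down=not, Control valve 2 is out=not → at least one input occurs → occurs.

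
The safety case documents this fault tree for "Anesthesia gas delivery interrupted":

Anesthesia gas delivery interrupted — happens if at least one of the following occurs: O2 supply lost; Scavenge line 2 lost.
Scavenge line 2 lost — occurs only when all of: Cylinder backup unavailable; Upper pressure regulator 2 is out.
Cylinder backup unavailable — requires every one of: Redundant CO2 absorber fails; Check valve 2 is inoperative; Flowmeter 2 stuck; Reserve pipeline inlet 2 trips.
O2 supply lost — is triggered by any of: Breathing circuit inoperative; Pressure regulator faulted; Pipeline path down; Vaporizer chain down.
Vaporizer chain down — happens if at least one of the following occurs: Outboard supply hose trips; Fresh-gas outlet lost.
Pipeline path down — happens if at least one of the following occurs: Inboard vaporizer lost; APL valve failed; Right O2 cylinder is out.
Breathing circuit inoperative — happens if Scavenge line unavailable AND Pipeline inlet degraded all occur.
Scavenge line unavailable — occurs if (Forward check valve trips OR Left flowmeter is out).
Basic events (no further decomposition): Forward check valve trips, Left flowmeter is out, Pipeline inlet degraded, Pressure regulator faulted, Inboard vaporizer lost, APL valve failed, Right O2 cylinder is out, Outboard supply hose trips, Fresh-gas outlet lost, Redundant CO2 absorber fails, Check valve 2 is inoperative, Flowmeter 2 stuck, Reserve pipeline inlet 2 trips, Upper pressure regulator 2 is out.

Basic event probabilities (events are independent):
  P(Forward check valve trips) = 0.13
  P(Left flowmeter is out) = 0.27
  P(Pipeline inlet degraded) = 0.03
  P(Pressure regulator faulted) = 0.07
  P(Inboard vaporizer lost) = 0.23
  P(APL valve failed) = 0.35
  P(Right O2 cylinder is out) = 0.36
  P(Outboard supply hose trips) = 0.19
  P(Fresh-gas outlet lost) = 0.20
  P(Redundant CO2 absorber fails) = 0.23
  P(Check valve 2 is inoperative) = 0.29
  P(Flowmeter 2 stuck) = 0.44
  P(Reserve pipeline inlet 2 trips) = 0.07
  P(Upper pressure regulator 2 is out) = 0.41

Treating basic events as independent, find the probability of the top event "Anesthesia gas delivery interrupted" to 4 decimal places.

0.8092

P(Scavenge line unavailable) [OR] = 1 − (1−0.13) × (1−0.27) = 0.364900
P(Breathing circuit inoperative) [AND] = 0.364900 × 0.03 = 0.010947
P(Pipeline path down) [OR] = 1 − (1−0.23) × (1−0.35) × (1−0.36) = 0.679680
P(Vaporizer chain down) [OR] = 1 − (1−0.19) × (1−0.20) = 0.352000
P(O2 supply lost) [OR] = 1 − (1−0.010947) × (1−0.07) × (1−0.679680) × (1−0.352000) = 0.809076
P(Cylinder backup unavailable) [AND] = 0.23 × 0.29 × 0.44 × 0.07 = 0.002054
P(Scavenge line 2 lost) [AND] = 0.002054 × 0.41 = 0.000842
P(Anesthesia gas delivery interrupted) [OR] = 1 − (1−0.809076) × (1−0.000842) = 0.809237
Rounded to 4 decimal places: P(Anesthesia gas delivery interrupted) ≈ 0.8092.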